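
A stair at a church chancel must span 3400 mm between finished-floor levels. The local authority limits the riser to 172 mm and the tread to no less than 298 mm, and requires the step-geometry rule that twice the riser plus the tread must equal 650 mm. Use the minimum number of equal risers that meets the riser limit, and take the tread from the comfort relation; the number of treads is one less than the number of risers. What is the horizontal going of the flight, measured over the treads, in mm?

5890 mm

3400 / 172 = 19.77, so 20 risers are needed.
R = 3400 ÷ 20 = 170 mm.
Tread T = 650 − 2 × 170 = 310 mm (≥ 298 mm).
Going = (20 − 1) × 310 = 5890 mm.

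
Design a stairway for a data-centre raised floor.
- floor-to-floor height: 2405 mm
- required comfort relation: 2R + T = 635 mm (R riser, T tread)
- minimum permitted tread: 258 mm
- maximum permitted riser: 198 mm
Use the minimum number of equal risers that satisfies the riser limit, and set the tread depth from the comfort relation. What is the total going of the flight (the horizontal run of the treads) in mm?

3180 mm

⌈2405/198⌉ = 13 risers.
Riser R = 2405 / 13 = 185 mm, within the 198 mm limit.
Tread T = 635 − 2 × 185 = 265 mm (≥ 258 mm).
13 risers give 12 treads; going = 12 × 265 = 3180 mm.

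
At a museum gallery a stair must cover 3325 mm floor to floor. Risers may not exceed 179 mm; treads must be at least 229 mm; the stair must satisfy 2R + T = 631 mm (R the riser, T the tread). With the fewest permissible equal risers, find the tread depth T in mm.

281 mm

3325 / 179 = 18.575 → round up to 19 risers.
Each riser is 3325/19 = 175 mm (≤ 179 mm).
Tread T = 631 − 2 × 175 = 281 mm (≥ 229 mm).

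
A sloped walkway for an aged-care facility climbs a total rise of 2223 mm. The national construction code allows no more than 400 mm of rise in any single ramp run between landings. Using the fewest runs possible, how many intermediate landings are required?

5 intermediate landings

2223 / 400 = 5.558 → round up to 6 ramp runs.
6 runs are separated by 5 intermediate landings.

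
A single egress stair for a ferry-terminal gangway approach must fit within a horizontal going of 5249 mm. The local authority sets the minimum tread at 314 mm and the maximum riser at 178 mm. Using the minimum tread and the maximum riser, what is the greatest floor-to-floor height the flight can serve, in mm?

3026 mm

Treads that fit: ⌊5249 / 314⌋ = 16.
Risers = treads + 1 = 17.
Maximum height = 17 × 178 = 3026 mm.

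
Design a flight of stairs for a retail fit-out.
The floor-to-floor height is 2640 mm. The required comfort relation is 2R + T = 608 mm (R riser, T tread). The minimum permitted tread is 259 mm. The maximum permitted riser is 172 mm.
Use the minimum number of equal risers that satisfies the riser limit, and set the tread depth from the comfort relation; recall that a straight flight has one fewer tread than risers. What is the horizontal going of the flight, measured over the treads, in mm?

4170 mm

⌈2640/172⌉ = 16 risers.
Each riser is 2640/16 = 165 mm (≤ 172 mm).
Tread T = 608 − 2 × 165 = 278 mm (≥ 259 mm).
16 risers give 15 treads; going = 15 × 278 = 4170 mm.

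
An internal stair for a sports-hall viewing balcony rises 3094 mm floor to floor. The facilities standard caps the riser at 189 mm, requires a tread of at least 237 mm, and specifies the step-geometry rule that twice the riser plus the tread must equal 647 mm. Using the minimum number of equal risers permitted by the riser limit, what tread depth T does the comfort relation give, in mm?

283 mm

3094 / 189 = 16.370 → round up to 17 risers.
R = 3094 ÷ 17 = 182 mm.
Tread T = 647 − 2 × 182 = 283 mm (≥ 237 mm).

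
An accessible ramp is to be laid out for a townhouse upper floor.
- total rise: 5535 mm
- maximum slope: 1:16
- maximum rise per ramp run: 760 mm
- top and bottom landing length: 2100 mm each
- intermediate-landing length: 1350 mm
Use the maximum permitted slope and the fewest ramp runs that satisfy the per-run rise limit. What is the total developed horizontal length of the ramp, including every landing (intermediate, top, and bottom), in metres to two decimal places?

At most 760 each: 5535/760 = 7.28, giving 8 ramp runs. That means 7 intermediate landings.
Horizontal run for 5535 mm of rise at 1:16 is 5535 × 16 = 88560 mm.
7 intermediate landings contribute 7 × 1350 = 9450 mm.
Top and bottom landings: 2 × 2100 = 4200 mm.
Total = 88560 + 9450 + 4200 = 102210 mm.
= 102.21 m.

102.21 m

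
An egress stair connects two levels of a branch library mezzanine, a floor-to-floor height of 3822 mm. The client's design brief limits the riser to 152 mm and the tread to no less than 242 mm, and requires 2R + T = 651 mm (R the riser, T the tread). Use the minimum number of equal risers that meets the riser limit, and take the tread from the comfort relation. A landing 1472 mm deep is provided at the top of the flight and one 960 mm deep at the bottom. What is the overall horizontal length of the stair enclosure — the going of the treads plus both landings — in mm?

⌈3822/152⌉ = 26 risers.
R = 3822 ÷ 26 = 147 mm.
From 2R + T = 651: T = 651 − 294 = 357 mm.
26 risers give 25 treads; going = 25 × 357 = 8925 mm.
Add landings: 8925 + 1472 + 960 = 11357 mm.

11357 mm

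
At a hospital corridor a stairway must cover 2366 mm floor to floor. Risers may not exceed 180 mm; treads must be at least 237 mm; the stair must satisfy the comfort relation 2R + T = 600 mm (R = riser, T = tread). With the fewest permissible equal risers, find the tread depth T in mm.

262 mm

At most 180 each: 2366/180 = 13.14, giving 14 risers.
Each riser is 2366/14 = 169 mm (≤ 180 mm).
Tread T = 600 − 2 × 169 = 262 mm (≥ 237 mm).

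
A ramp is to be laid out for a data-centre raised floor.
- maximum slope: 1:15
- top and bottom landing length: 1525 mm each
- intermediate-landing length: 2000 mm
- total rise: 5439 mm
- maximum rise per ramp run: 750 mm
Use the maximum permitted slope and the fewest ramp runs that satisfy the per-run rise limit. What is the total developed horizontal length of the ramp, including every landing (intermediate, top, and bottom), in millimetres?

98635 mm

5439 / 750 = 7.25, so 8 ramp runs are needed. That means 7 intermediate landings.
Ramp run (horizontal) at 1:15: 5439 × 15 = 81585 mm.
7 intermediate landings contribute 7 × 2000 = 14000 mm.
Top and bottom landings: 2 × 1525 = 3050 mm.
Total = 81585 + 14000 + 3050 = 98635 mm.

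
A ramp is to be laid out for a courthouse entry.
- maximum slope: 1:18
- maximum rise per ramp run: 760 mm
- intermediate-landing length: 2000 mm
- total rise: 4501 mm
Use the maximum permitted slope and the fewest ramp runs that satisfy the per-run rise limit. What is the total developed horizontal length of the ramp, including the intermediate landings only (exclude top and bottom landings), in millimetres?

4501 / 760 = 5.92, so 6 ramp runs are needed. That means 5 intermediate landings.
Ramp run (horizontal) at 1:18: 4501 × 18 = 81018 mm.
Intermediate landings: 5 × 2000 = 10000 mm.
Developed length = 81018 + 10000 = 91018 mm.

91018 mm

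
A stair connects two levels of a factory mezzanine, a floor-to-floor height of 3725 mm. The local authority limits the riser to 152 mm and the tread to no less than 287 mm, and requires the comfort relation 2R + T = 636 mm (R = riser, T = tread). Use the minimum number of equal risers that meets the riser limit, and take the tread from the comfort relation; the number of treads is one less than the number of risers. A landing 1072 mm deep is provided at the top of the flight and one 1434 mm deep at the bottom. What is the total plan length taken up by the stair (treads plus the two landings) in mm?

10618 mm

⌈3725/152⌉ = 25 risers.
Each riser is 3725/25 = 149 mm (≤ 152 mm).
T = 636 − 2·149 = 338 mm, which satisfies the 287 mm minimum.
25 risers give 24 treads; going = 24 × 338 = 8112 mm.
Enclosure = 8112 + 1072 + 1434 = 10618 mm.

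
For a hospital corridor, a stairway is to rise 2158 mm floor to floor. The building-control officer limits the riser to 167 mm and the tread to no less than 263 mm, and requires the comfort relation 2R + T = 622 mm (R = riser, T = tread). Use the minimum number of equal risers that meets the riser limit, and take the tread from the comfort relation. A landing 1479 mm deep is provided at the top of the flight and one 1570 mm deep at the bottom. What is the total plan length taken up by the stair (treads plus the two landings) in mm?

6529 mm

2158 / 167 = 12.922 → round up to 13 risers.
Each riser is 2158/13 = 166 mm (≤ 167 mm).
From 2R + T = 622: T = 622 − 332 = 290 mm.
Going = (13 − 1) × 290 = 3480 mm.
Enclosure = 3480 + 1479 + 1570 = 6529 mm.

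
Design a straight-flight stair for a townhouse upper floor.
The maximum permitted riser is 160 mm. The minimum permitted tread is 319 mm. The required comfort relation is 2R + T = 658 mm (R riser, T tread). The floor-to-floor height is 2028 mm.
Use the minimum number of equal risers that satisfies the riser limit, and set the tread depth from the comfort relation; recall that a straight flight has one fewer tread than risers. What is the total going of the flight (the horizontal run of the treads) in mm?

At most 160 each: 2028/160 = 12.68, giving 13 risers.
Riser R = 2028 / 13 = 156 mm, within the 160 mm limit.
T = 658 − 2·156 = 346 mm, which satisfies the 319 mm minimum.
13 risers give 12 treads; going = 12 × 346 = 4152 mm.

4152 mm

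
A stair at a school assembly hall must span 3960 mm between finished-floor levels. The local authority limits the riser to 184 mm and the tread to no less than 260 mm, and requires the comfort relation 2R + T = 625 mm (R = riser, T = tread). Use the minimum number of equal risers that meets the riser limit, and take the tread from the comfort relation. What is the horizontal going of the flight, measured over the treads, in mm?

3960 / 184 = 21.522 → round up to 22 risers.
Each riser is 3960/22 = 180 mm (≤ 184 mm).
Tread T = 625 − 2 × 180 = 265 mm (≥ 260 mm).
Treads = 22 − 1 = 21; going = 21 × 265 = 5565 mm.

5565 mm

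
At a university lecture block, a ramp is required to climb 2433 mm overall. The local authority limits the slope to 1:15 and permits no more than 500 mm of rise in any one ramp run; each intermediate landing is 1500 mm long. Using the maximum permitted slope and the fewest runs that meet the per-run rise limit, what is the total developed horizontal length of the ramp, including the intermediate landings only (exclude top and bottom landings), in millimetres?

2433 / 500 = 4.866 → round up to 5 ramp runs. That means 4 intermediate landings.
Horizontal run for 2433 mm of rise at 1:15 is 2433 × 15 = 36495 mm.
Intermediate landings: 4 × 1500 = 6000 mm.
Developed length = 36495 + 6000 = 42495 mm.

42495 mm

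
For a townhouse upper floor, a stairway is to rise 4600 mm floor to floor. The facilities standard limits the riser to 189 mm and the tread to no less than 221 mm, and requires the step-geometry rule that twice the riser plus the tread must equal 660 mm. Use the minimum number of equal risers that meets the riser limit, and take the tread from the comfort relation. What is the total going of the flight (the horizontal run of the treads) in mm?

At most 189 each: 4600/189 = 24.34, giving 25 risers.
Each riser is 4600/25 = 184 mm (≤ 189 mm).
Tread T = 660 − 2 × 184 = 292 mm (≥ 221 mm).
25 risers give 24 treads; going = 24 × 292 = 7008 mm.

7008 mm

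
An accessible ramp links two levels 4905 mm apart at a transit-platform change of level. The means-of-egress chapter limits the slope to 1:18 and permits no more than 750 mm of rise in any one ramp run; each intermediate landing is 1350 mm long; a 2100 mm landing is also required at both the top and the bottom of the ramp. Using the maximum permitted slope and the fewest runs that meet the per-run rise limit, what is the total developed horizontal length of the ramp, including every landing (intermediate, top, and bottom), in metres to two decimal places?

4905 / 750 = 6.540 → round up to 7 ramp runs. That means 6 intermediate landings.
Horizontal run for 4905 mm of rise at 1:18 is 4905 × 18 = 88290 mm.
Intermediate landings: 6 × 1350 = 8100 mm.
Top and bottom landings: 2 × 2100 = 4200 mm.
Total = 88290 + 8100 + 4200 = 100590 mm.
= 100.59 m.

100.59 m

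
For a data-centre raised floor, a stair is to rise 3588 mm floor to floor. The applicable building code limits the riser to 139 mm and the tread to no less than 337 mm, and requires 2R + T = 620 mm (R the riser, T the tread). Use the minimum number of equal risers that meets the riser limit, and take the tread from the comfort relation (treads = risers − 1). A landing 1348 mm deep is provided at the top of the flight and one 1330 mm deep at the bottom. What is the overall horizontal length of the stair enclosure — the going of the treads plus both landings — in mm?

At most 139 each: 3588/139 = 25.81, giving 26 risers.
Riser R = 3588 / 26 = 138 mm, within the 139 mm limit.
From 2R + T = 620: T = 620 − 276 = 344 mm.
Going = (26 − 1) × 344 = 8600 mm.
Add landings: 8600 + 1348 + 1330 = 11278 mm.

11278 mm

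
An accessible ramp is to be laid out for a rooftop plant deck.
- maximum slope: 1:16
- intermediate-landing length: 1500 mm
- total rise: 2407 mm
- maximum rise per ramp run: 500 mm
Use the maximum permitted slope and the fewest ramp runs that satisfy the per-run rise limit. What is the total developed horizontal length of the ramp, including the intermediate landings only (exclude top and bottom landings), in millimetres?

At most 500 each: 2407/500 = 4.81, giving 5 ramp runs. That means 4 intermediate landings.
Ramp run (horizontal) at 1:16: 2407 × 16 = 38512 mm.
4 intermediate landings contribute 4 × 1500 = 6000 mm.
Total developed length = 38512 + 6000 = 44512 mm.

44512 mm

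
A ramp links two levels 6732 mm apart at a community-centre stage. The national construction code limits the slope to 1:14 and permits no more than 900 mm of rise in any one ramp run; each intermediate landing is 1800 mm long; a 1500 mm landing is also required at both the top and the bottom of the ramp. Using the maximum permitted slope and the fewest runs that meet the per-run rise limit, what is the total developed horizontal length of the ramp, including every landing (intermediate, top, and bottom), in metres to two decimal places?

6732 / 900 = 7.48, so 8 ramp runs are needed. That means 7 intermediate landings.
Ramp run (horizontal) at 1:14: 6732 × 14 = 94248 mm.
7 intermediate landings contribute 7 × 1800 = 12600 mm.
Top and bottom landings: 2 × 1500 = 3000 mm.
Total = 94248 + 12600 + 3000 = 109848 mm.
= 109.85 m.

109.85 m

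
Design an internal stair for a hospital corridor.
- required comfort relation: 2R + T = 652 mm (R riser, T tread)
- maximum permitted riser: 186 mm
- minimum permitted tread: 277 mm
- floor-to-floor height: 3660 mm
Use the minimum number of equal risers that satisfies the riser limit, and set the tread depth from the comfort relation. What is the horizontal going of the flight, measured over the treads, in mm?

3660 / 186 = 19.677 → round up to 20 risers.
Riser R = 3660 / 20 = 183 mm, within the 186 mm limit.
Tread T = 652 − 2 × 183 = 286 mm (≥ 277 mm).
20 risers give 19 treads; going = 19 × 286 = 5434 mm.

5434 mm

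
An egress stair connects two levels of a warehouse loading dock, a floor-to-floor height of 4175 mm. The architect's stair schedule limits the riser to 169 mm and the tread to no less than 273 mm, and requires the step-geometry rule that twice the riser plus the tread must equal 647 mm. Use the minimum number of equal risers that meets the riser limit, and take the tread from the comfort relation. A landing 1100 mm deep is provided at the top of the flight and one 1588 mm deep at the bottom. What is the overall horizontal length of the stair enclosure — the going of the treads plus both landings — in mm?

⌈4175/169⌉ = 25 risers.
Each riser is 4175/25 = 167 mm (≤ 169 mm).
From 2R + T = 647: T = 647 − 334 = 313 mm.
25 risers give 24 treads; going = 24 × 313 = 7512 mm.
Enclosure = 7512 + 1100 + 1588 = 10200 mm.

10200 mm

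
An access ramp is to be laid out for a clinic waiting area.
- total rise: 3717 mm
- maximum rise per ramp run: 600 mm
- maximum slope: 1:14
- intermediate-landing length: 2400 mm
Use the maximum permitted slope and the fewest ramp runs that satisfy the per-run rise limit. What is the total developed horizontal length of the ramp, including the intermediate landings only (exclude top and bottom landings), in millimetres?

66438 mm

3717 / 600 = 6.20, so 7 ramp runs are needed. That means 6 intermediate landings.
Ramp run (horizontal) at 1:14: 3717 × 14 = 52038 mm.
6 intermediate landings contribute 6 × 2400 = 14400 mm.
Total developed length = 52038 + 14400 = 66438 mm.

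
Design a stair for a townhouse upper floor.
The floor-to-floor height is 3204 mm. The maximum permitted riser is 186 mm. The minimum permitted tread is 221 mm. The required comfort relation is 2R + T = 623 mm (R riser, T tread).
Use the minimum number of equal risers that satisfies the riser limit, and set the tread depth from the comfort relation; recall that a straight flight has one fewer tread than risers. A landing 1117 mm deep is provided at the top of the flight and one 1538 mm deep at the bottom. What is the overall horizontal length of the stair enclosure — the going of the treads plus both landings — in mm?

7194 mm

3204 / 186 = 17.23, so 18 risers are needed.
Each riser is 3204/18 = 178 mm (≤ 186 mm).
T = 623 − 2·178 = 267 mm, which satisfies the 221 mm minimum.
Going = (18 − 1) × 267 = 4539 mm.
Add landings: 4539 + 1117 + 1538 = 7194 mm.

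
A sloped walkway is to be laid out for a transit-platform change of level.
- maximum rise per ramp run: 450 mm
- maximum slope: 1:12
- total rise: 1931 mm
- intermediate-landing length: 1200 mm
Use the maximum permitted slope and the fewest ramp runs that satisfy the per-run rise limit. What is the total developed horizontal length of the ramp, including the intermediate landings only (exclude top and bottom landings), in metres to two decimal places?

27.97 m

1931 / 450 = 4.29, so 5 ramp runs are needed. That means 4 intermediate landings.
Horizontal run for 1931 mm of rise at 1:12 is 1931 × 12 = 23172 mm.
4 intermediate landings contribute 4 × 1200 = 4800 mm.
Developed length = 23172 + 4800 = 27972 mm.
= 27.97 m.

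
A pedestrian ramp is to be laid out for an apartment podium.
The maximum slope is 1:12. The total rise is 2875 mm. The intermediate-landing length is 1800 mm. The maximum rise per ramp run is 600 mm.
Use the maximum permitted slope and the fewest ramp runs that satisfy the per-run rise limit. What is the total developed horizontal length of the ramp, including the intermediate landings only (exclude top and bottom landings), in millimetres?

41700 mm

⌈2875/600⌉ = 5 ramp runs. That means 4 intermediate landings.
Ramp run (horizontal) at 1:12: 2875 × 12 = 34500 mm.
4 intermediate landings contribute 4 × 1800 = 7200 mm.
Developed length = 34500 + 7200 = 41700 mm.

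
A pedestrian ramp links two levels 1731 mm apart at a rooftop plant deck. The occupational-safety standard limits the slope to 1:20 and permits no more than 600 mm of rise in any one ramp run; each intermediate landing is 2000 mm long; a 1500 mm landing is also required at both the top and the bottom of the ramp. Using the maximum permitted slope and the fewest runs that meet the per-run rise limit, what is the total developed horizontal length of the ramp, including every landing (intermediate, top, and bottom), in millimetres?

At most 600 each: 1731/600 = 2.88, giving 3 ramp runs. That means 2 intermediate landings.
Horizontal run for 1731 mm of rise at 1:20 is 1731 × 20 = 34620 mm.
2 intermediate landings contribute 2 × 2000 = 4000 mm.
Top and bottom landings: 2 × 1500 = 3000 mm.
Total = 34620 + 4000 + 3000 = 41620 mm.

41620 mm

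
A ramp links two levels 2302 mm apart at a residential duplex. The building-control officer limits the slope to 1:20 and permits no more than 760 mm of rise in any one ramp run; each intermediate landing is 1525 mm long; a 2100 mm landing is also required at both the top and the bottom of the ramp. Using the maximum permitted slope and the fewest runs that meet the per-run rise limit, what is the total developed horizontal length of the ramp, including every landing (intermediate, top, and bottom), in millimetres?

54815 mm

⌈2302/760⌉ = 4 ramp runs. That means 3 intermediate landings.
Horizontal run for 2302 mm of rise at 1:20 is 2302 × 20 = 46040 mm.
Intermediate landings: 3 × 1525 = 4575 mm.
Top and bottom landings: 2 × 2100 = 4200 mm.
Total = 46040 + 4575 + 4200 = 54815 mm.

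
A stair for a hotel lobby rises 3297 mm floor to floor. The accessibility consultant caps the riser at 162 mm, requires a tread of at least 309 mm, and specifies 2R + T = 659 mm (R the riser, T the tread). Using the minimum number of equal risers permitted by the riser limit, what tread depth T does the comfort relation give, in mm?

⌈3297/162⌉ = 21 risers.
Each riser is 3297/21 = 157 mm (≤ 162 mm).
Tread T = 659 − 2 × 157 = 345 mm (≥ 309 mm).

345 mm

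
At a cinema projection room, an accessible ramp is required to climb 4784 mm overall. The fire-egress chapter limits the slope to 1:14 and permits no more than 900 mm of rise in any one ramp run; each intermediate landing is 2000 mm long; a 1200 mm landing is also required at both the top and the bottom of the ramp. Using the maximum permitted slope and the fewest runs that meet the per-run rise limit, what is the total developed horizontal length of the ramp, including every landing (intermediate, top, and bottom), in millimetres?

79376 mm

4784 / 900 = 5.32, so 6 ramp runs are needed. That means 5 intermediate landings.
Horizontal run for 4784 mm of rise at 1:14 is 4784 × 14 = 66976 mm.
Intermediate landings: 5 × 2000 = 10000 mm.
Top and bottom landings: 2 × 1200 = 2400 mm.
Total = 66976 + 10000 + 2400 = 79376 mm.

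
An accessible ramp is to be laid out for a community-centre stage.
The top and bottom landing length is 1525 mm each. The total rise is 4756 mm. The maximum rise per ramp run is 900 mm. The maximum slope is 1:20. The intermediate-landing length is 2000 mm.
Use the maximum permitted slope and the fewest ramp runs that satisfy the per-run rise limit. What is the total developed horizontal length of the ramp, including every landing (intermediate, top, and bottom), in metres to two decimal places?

4756 / 900 = 5.28, so 6 ramp runs are needed. That means 5 intermediate landings.
Ramp run (horizontal) at 1:20: 4756 × 20 = 95120 mm.
5 intermediate landings contribute 5 × 2000 = 10000 mm.
Top and bottom landings: 2 × 1525 = 3050 mm.
Total = 95120 + 10000 + 3050 = 108170 mm.
= 108.17 m.

108.17 m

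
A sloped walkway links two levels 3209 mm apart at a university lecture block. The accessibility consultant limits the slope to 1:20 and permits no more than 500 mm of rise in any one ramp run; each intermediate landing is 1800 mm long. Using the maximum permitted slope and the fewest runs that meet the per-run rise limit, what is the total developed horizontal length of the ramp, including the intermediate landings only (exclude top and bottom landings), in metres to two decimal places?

74.98 m

⌈3209/500⌉ = 7 ramp runs. That means 6 intermediate landings.
Ramp run (horizontal) at 1:20: 3209 × 20 = 64180 mm.
6 intermediate landings contribute 6 × 1800 = 10800 mm.
Total developed length = 64180 + 10800 = 74980 mm.
= 74.98 m.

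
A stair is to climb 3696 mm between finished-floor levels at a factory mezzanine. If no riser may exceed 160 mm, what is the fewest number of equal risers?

24 risers

3696 / 160 = 23.10, so 24 risers are needed.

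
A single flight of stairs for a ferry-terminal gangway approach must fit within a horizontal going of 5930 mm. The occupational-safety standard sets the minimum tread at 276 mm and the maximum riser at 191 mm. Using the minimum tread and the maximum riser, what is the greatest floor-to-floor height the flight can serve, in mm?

Treads that fit: ⌊5930 / 276⌋ = 21.
Risers = treads + 1 = 22.
Maximum height = 22 × 191 = 4202 mm.

4202 mm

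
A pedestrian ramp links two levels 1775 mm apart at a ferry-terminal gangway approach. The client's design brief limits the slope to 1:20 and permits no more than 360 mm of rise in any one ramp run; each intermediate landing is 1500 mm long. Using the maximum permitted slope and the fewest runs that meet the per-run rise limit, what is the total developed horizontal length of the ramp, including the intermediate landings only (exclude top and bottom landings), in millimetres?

1775 / 360 = 4.931 → round up to 5 ramp runs. That means 4 intermediate landings.
Ramp run (horizontal) at 1:20: 1775 × 20 = 35500 mm.
4 intermediate landings contribute 4 × 1500 = 6000 mm.
Total developed length = 35500 + 6000 = 41500 mm.

41500 mm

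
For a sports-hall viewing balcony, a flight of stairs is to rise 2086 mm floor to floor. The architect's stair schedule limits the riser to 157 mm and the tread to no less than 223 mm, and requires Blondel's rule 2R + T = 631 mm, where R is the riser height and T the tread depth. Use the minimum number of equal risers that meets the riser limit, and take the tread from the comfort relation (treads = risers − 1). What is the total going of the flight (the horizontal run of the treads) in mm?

4329 mm

⌈2086/157⌉ = 14 risers.
R = 2086 ÷ 14 = 149 mm.
Tread T = 631 − 2 × 149 = 333 mm (≥ 223 mm).
14 risers give 13 treads; going = 13 × 333 = 4329 mm.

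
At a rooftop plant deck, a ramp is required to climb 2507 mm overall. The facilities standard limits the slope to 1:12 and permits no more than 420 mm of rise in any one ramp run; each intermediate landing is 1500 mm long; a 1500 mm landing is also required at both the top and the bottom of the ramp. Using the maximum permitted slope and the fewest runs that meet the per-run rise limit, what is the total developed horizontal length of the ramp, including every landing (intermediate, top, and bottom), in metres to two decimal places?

40.58 m

At most 420 each: 2507/420 = 5.97, giving 6 ramp runs. That means 5 intermediate landings.
Horizontal run for 2507 mm of rise at 1:12 is 2507 × 12 = 30084 mm.
5 intermediate landings contribute 5 × 1500 = 7500 mm.
Top and bottom landings: 2 × 1500 = 3000 mm.
Total = 30084 + 7500 + 3000 = 40584 mm.
= 40.58 m.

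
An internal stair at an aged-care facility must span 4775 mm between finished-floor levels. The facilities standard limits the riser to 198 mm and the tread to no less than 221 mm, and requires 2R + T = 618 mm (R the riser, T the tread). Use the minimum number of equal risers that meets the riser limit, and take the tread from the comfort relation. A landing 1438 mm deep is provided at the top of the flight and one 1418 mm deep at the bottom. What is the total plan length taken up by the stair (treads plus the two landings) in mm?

8520 mm

4775 / 198 = 24.116 → round up to 25 risers.
R = 4775 ÷ 25 = 191 mm.
From 2R + T = 618: T = 618 − 382 = 236 mm.
Going = (25 − 1) × 236 = 5664 mm.
Add landings: 5664 + 1438 + 1418 = 8520 mm.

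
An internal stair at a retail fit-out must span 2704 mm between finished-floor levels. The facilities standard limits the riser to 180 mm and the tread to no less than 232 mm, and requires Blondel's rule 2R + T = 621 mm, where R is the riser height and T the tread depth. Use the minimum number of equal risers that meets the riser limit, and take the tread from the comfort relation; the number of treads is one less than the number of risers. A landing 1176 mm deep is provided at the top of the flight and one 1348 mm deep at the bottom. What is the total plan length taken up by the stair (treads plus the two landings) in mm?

⌈2704/180⌉ = 16 risers.
Each riser is 2704/16 = 169 mm (≤ 180 mm).
T = 621 − 2·169 = 283 mm, which satisfies the 232 mm minimum.
16 risers give 15 treads; going = 15 × 283 = 4245 mm.
Add landings: 4245 + 1176 + 1348 = 6769 mm.

6769 mm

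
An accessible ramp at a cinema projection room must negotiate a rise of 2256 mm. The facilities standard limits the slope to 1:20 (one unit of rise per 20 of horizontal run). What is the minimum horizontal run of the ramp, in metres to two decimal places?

45.12 m

Run = rise × 20 = 2256 × 20 = 45120 mm.
45120 mm = 45.12 m.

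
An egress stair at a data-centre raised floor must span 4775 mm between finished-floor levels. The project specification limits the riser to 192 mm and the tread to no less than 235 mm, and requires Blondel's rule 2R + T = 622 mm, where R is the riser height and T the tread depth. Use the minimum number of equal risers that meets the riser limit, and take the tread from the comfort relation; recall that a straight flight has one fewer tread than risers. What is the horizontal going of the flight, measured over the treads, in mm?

4775 / 192 = 24.87, so 25 risers are needed.
R = 4775 ÷ 25 = 191 mm.
From 2R + T = 622: T = 622 − 382 = 240 mm.
25 risers give 24 treads; going = 24 × 240 = 5760 mm.

5760 mm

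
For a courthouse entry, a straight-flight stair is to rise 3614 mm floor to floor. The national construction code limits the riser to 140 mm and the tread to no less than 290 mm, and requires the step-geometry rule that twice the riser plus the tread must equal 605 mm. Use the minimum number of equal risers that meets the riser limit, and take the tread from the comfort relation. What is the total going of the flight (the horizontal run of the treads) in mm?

8175 mm

3614 / 140 = 25.81, so 26 risers are needed.
Riser R = 3614 / 26 = 139 mm, within the 140 mm limit.
T = 605 − 2·139 = 327 mm, which satisfies the 290 mm minimum.
26 risers give 25 treads; going = 25 × 327 = 8175 mm.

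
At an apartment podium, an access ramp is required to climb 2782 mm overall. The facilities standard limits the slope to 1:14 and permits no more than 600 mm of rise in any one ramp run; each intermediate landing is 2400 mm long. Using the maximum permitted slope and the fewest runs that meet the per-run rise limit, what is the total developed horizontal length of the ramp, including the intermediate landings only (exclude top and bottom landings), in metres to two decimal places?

2782 / 600 = 4.637 → round up to 5 ramp runs. That means 4 intermediate landings.
Horizontal run for 2782 mm of rise at 1:14 is 2782 × 14 = 38948 mm.
Intermediate landings: 4 × 2400 = 9600 mm.
Total developed length = 38948 + 9600 = 48548 mm.
= 48.55 m.

48.55 m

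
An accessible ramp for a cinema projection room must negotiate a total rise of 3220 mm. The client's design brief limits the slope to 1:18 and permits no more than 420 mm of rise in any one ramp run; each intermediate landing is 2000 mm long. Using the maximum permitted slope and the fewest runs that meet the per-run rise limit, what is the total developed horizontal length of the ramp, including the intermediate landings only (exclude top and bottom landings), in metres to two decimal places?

71.96 m

At most 420 each: 3220/420 = 7.67, giving 8 ramp runs. That means 7 intermediate landings.
Ramp run (horizontal) at 1:18: 3220 × 18 = 57960 mm.
Intermediate landings: 7 × 2000 = 14000 mm.
Developed length = 57960 + 14000 = 71960 mm.
= 71.96 m.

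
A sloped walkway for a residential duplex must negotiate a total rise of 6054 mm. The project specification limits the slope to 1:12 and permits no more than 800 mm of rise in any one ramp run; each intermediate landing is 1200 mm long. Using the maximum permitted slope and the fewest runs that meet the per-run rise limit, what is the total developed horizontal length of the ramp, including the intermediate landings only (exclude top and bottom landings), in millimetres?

6054 / 800 = 7.57, so 8 ramp runs are needed. That means 7 intermediate landings.
Ramp run (horizontal) at 1:12: 6054 × 12 = 72648 mm.
Intermediate landings: 7 × 1200 = 8400 mm.
Developed length = 72648 + 8400 = 81048 mm.

81048 mm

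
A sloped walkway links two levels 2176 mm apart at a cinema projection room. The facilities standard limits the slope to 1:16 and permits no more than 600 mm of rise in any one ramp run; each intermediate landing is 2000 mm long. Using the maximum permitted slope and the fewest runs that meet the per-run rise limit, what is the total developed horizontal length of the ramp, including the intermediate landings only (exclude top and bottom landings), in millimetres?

⌈2176/600⌉ = 4 ramp runs. That means 3 intermediate landings.
Ramp run (horizontal) at 1:16: 2176 × 16 = 34816 mm.
3 intermediate landings contribute 3 × 2000 = 6000 mm.
Developed length = 34816 + 6000 = 40816 mm.

40816 mm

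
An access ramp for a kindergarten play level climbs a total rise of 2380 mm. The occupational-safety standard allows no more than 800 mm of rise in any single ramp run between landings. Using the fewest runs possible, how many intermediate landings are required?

2380 / 800 = 2.975 → round up to 3 ramp runs.
3 runs are separated by 2 intermediate landings.

2 intermediate landings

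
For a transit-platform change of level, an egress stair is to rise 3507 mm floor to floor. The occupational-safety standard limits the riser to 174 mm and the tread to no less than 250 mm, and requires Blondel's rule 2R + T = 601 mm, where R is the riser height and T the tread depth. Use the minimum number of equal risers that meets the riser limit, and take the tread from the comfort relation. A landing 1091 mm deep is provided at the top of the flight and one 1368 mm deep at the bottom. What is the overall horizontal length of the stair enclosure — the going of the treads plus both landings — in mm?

3507 / 174 = 20.155 → round up to 21 risers.
Riser R = 3507 / 21 = 167 mm, within the 174 mm limit.
From 2R + T = 601: T = 601 − 334 = 267 mm.
21 risers give 20 treads; going = 20 × 267 = 5340 mm.
Enclosure = 5340 + 1091 + 1368 = 7799 mm.

7799 mm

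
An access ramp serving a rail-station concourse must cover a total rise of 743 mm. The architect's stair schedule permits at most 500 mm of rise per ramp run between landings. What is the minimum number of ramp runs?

⌈743/500⌉ = 2 ramp runs.

2 runs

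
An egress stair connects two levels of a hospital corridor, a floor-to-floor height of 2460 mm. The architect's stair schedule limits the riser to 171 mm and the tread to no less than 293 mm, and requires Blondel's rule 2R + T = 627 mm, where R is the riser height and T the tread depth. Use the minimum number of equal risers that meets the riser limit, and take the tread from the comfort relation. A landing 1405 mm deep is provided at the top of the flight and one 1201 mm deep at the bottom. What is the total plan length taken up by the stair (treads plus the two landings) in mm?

6792 mm

⌈2460/171⌉ = 15 risers.
Riser R = 2460 / 15 = 164 mm, within the 171 mm limit.
Tread T = 627 − 2 × 164 = 299 mm (≥ 293 mm).
15 risers give 14 treads; going = 14 × 299 = 4186 mm.
Add landings: 4186 + 1405 + 1201 = 6792 mm.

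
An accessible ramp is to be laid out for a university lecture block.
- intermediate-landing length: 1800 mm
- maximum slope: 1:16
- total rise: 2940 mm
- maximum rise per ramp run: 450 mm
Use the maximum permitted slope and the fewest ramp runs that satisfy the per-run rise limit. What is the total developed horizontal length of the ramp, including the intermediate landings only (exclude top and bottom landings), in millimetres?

⌈2940/450⌉ = 7 ramp runs. That means 6 intermediate landings.
Horizontal run for 2940 mm of rise at 1:16 is 2940 × 16 = 47040 mm.
6 intermediate landings contribute 6 × 1800 = 10800 mm.
Total developed length = 47040 + 10800 = 57840 mm.

57840 mm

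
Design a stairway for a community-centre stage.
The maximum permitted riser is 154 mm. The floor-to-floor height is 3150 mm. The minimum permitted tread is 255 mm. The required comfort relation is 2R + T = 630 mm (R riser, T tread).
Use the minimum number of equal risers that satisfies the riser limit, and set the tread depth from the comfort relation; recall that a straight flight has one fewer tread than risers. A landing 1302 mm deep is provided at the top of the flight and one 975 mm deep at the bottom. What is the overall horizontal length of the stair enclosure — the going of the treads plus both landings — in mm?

8877 mm

3150 / 154 = 20.45, so 21 risers are needed.
Riser R = 3150 / 21 = 150 mm, within the 154 mm limit.
Tread T = 630 − 2 × 150 = 330 mm (≥ 255 mm).
Going = (21 − 1) × 330 = 6600 mm.
Add landings: 6600 + 1302 + 975 = 8877 mm.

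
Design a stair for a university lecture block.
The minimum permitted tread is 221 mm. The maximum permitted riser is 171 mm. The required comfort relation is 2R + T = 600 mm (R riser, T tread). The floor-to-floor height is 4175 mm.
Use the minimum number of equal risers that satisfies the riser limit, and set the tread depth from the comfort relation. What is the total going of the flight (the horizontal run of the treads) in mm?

4175 / 171 = 24.42, so 25 risers are needed.
Each riser is 4175/25 = 167 mm (≤ 171 mm).
Tread T = 600 − 2 × 167 = 266 mm (≥ 221 mm).
25 risers give 24 treads; going = 24 × 266 = 6384 mm.

6384 mm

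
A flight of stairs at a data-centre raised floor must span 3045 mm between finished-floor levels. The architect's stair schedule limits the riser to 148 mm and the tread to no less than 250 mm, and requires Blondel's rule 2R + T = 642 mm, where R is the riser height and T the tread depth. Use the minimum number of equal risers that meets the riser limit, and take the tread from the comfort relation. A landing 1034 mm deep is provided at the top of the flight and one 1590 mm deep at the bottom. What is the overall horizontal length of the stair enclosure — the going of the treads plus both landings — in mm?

⌈3045/148⌉ = 21 risers.
R = 3045 ÷ 21 = 145 mm.
From 2R + T = 642: T = 642 − 290 = 352 mm.
21 risers give 20 treads; going = 20 × 352 = 7040 mm.
Add landings: 7040 + 1034 + 1590 = 9664 mm.

9664 mm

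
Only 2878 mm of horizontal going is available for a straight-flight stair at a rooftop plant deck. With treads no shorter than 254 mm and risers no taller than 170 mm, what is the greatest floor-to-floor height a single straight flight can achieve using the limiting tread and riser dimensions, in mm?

2040 mm

Treads that fit: ⌊2878 / 254⌋ = 11.
Risers = treads + 1 = 12.
Maximum height = 12 × 170 = 2040 mm.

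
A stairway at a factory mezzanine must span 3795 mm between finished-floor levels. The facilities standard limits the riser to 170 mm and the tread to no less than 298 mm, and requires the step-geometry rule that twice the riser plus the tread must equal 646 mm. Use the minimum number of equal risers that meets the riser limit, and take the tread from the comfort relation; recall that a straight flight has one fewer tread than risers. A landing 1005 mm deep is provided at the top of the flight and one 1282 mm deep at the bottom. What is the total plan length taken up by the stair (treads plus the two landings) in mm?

At most 170 each: 3795/170 = 22.32, giving 23 risers.
Each riser is 3795/23 = 165 mm (≤ 170 mm).
Tread T = 646 − 2 × 165 = 316 mm (≥ 298 mm).
23 risers give 22 treads; going = 22 × 316 = 6952 mm.
Add landings: 6952 + 1005 + 1282 = 9239 mm.

9239 mm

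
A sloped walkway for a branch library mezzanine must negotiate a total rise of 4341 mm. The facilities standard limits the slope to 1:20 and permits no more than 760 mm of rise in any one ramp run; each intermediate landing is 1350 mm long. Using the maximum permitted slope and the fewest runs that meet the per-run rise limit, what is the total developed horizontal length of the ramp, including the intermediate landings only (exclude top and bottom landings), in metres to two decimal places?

93.57 m

⌈4341/760⌉ = 6 ramp runs. That means 5 intermediate landings.
Ramp run (horizontal) at 1:20: 4341 × 20 = 86820 mm.
5 intermediate landings contribute 5 × 1350 = 6750 mm.
Total developed length = 86820 + 6750 = 93570 mm.
= 93.57 m.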